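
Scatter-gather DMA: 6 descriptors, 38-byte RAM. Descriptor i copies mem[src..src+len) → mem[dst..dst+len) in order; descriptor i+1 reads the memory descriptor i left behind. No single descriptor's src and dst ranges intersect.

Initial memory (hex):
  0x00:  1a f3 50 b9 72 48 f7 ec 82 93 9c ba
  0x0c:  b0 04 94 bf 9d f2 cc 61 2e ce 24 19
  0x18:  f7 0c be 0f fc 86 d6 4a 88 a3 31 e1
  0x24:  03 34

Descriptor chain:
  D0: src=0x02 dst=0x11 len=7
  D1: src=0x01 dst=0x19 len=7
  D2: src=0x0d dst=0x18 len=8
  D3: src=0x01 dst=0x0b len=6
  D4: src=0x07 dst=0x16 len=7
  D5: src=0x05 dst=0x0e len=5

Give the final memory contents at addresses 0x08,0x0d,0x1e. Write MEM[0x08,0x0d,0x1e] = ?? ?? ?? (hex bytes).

D0: mem[0x11..0x17] <- [50 b9 72 48 f7 ec 82]
D1: mem[0x19..0x1f] <- [f3 50 b9 72 48 f7 ec]
D2: mem[0x18..0x1f] <- [04 94 bf 9d 50 b9 72 48]
D3: mem[0x0b..0x10] <- [f3 50 b9 72 48 f7]
D4: mem[0x16..0x1c] <- [ec 82 93 9c f3 50 b9]
D5: mem[0x0e..0x12] <- [48 f7 ec 82 93]
query mem[0x08]=0x82, mem[0x0d]=0xb9, mem[0x1e]=0x72

MEM[0x08,0x0d,0x1e] = 82 b9 72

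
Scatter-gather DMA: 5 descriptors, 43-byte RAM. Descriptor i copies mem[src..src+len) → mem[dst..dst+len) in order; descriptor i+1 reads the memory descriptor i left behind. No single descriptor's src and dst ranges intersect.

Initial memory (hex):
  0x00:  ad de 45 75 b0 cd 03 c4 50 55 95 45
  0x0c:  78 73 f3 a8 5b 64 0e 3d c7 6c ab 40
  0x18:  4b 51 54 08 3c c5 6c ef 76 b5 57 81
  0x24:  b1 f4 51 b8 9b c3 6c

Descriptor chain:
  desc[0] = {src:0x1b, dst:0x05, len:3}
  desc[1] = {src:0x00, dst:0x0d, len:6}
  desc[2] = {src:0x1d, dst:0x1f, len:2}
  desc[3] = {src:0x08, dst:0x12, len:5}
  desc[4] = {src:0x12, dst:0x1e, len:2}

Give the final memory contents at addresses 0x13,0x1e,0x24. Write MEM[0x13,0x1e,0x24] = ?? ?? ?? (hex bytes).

MEM[0x13,0x1e,0x24] = 55 50 b1

D0: mem[0x05..0x07] <- [08 3c c5]
D1: mem[0x0d..0x12] <- [ad de 45 75 b0 08]
D2: mem[0x1f..0x20] <- [c5 6c]
D3: mem[0x12..0x16] <- [50 55 95 45 78]
D4: mem[0x1e..0x1f] <- [50 55]
query mem[0x13]=0x55, mem[0x1e]=0x50, mem[0x24]=0xb1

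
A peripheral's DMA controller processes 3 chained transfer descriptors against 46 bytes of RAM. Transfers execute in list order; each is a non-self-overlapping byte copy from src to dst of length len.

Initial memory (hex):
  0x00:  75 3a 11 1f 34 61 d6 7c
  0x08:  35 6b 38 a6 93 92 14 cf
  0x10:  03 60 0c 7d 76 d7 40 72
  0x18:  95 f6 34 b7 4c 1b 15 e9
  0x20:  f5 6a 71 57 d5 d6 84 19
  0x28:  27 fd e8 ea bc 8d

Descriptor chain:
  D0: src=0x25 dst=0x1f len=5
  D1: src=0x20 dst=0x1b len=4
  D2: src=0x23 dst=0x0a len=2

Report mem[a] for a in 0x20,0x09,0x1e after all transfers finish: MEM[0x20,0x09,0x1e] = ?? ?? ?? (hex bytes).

D0: mem[0x1f..0x23] <- [d6 84 19 27 fd]
D1: mem[0x1b..0x1e] <- [84 19 27 fd]
D2: mem[0x0a..0x0b] <- [fd d5]
query mem[0x20]=0x84, mem[0x09]=0x6b, mem[0x1e]=0xfd

MEM[0x20,0x09,0x1e] = 84 6b fd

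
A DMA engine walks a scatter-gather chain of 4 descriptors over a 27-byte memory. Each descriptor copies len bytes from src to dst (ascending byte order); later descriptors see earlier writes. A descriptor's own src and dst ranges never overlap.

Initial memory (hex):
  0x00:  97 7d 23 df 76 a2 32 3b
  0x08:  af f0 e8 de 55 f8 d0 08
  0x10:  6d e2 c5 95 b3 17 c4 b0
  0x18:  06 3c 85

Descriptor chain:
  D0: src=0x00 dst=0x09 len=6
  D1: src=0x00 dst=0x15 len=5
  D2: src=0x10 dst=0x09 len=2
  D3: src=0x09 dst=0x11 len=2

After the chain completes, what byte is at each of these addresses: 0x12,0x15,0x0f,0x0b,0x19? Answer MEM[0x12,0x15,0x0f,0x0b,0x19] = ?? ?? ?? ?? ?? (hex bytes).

#0 dst[0x09+6] := {0x97,0x7d,0x23,0xdf,0x76,0xa2}
#1 dst[0x15+5] := {0x97,0x7d,0x23,0xdf,0x76}
#2 dst[0x09+2] := {0x6d,0xe2}
#3 dst[0x11+2] := {0x6d,0xe2}
query mem[0x12]=0xe2, mem[0x15]=0x97, mem[0x0f]=0x08, mem[0x0b]=0x23, mem[0x19]=0x76

MEM[0x12,0x15,0x0f,0x0b,0x19] = e2 97 08 23 76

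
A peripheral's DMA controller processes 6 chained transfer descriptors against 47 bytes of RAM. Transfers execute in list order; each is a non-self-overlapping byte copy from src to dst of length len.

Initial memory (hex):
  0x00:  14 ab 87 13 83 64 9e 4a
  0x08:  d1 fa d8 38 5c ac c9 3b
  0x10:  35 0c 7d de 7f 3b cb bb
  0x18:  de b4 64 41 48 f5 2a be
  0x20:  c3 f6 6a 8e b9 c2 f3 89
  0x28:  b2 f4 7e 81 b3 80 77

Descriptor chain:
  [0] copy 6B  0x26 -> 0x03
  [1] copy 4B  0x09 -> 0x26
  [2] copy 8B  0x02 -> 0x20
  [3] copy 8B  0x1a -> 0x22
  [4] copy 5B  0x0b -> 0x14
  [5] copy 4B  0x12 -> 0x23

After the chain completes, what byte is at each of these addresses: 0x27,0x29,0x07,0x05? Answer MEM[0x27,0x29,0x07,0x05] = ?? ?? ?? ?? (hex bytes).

MEM[0x27,0x29,0x07,0x05] = be f3 7e b2

[0] 0x26->0x03 len=6 : f3 89 b2 f4 7e 81
[1] 0x09->0x26 len=4 : fa d8 38 5c
[2] 0x02->0x20 len=8 : 87 f3 89 b2 f4 7e 81 fa
[3] 0x1a->0x22 len=8 : 64 41 48 f5 2a be 87 f3
[4] 0x0b->0x14 len=5 : 38 5c ac c9 3b
[5] 0x12->0x23 len=4 : 7d de 38 5c
query mem[0x27]=0xbe, mem[0x29]=0xf3, mem[0x07]=0x7e, mem[0x05]=0xb2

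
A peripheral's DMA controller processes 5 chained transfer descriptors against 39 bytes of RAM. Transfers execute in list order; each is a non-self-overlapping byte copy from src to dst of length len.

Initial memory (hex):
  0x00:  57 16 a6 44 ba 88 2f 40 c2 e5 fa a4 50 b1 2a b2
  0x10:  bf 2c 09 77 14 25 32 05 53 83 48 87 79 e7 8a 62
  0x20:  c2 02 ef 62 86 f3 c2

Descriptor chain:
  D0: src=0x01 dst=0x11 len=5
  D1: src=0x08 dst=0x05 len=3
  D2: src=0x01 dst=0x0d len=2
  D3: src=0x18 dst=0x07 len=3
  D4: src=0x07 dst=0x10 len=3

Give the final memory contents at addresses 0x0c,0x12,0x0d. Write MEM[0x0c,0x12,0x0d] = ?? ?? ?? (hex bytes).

[0] 0x01->0x11 len=5 : 16 a6 44 ba 88
[1] 0x08->0x05 len=3 : c2 e5 fa
[2] 0x01->0x0d len=2 : 16 a6
[3] 0x18->0x07 len=3 : 53 83 48
[4] 0x07->0x10 len=3 : 53 83 48
query mem[0x0c]=0x50, mem[0x12]=0x48, mem[0x0d]=0x16

MEM[0x0c,0x12,0x0d] = 50 48 16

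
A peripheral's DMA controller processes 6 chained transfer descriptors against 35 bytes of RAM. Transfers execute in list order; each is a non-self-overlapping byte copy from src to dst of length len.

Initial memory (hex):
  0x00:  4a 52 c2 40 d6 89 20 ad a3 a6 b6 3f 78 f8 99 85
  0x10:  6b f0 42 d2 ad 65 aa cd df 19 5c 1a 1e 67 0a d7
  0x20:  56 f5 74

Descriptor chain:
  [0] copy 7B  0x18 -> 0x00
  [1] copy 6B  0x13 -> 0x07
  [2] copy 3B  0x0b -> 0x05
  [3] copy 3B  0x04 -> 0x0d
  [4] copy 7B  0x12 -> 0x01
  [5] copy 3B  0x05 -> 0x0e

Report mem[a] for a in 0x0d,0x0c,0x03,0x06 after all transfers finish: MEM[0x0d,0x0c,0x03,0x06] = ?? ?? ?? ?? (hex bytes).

  after D0: wrote 7B at 0x00 = df195c1a1e670a
  after D1: wrote 6B at 0x07 = d2ad65aacddf
  after D2: wrote 3B at 0x05 = cddff8
  after D3: wrote 3B at 0x0d = 1ecddf
  after D4: wrote 7B at 0x01 = 42d2ad65aacddf
  after D5: wrote 3B at 0x0e = aacddf
query mem[0x0d]=0x1e, mem[0x0c]=0xdf, mem[0x03]=0xad, mem[0x06]=0xcd

MEM[0x0d,0x0c,0x03,0x06] = 1e df ad cd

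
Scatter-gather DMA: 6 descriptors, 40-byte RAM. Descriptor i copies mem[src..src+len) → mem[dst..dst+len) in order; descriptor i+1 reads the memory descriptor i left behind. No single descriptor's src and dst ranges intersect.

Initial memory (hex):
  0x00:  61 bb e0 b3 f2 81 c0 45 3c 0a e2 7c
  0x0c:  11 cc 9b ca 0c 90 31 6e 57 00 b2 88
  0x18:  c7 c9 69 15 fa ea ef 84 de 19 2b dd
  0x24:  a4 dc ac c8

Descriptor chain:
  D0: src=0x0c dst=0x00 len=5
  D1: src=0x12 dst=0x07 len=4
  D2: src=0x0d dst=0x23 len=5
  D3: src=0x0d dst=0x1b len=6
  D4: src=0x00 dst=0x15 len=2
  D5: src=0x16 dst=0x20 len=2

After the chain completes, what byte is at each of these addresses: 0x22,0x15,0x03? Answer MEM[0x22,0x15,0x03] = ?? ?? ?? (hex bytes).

MEM[0x22,0x15,0x03] = 2b 11 ca

#0 dst[0x00+5] := {0x11,0xcc,0x9b,0xca,0x0c}
#1 dst[0x07+4] := {0x31,0x6e,0x57,0x00}
#2 dst[0x23+5] := {0xcc,0x9b,0xca,0x0c,0x90}
#3 dst[0x1b+6] := {0xcc,0x9b,0xca,0x0c,0x90,0x31}
#4 dst[0x15+2] := {0x11,0xcc}
#5 dst[0x20+2] := {0xcc,0x88}
query mem[0x22]=0x2b, mem[0x15]=0x11, mem[0x03]=0xca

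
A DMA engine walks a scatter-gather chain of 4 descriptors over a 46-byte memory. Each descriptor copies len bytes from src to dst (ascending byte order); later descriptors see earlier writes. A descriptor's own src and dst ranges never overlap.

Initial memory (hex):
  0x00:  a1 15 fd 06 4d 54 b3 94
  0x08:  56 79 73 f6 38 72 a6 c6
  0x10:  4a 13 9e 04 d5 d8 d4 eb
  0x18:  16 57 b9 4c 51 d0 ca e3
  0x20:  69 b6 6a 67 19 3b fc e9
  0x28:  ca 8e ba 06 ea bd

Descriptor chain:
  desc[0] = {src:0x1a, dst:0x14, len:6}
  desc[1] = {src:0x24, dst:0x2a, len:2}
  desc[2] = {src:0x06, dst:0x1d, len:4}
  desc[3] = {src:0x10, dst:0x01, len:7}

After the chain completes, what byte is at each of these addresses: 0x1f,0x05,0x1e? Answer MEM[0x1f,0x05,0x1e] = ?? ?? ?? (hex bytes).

MEM[0x1f,0x05,0x1e] = 56 b9 94

  after D0: wrote 6B at 0x14 = b94c51d0cae3
  after D1: wrote 2B at 0x2a = 193b
  after D2: wrote 4B at 0x1d = b3945679
  after D3: wrote 7B at 0x01 = 4a139e04b94c51
query mem[0x1f]=0x56, mem[0x05]=0xb9, mem[0x1e]=0x94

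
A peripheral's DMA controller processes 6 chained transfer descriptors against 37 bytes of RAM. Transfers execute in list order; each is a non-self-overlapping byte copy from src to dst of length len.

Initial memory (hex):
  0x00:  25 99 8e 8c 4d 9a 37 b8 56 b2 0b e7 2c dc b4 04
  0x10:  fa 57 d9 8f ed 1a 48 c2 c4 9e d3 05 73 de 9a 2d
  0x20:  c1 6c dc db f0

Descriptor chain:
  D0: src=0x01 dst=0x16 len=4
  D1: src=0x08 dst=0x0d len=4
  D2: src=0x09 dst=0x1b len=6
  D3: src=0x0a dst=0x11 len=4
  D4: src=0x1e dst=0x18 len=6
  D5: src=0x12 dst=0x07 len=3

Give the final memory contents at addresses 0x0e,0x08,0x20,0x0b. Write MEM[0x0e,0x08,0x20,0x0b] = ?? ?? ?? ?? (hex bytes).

MEM[0x0e,0x08,0x20,0x0b] = b2 2c b2 e7

D0: mem[0x16..0x19] <- [99 8e 8c 4d]
D1: mem[0x0d..0x10] <- [56 b2 0b e7]
D2: mem[0x1b..0x20] <- [b2 0b e7 2c 56 b2]
D3: mem[0x11..0x14] <- [0b e7 2c 56]
D4: mem[0x18..0x1d] <- [2c 56 b2 6c dc db]
D5: mem[0x07..0x09] <- [e7 2c 56]
query mem[0x0e]=0xb2, mem[0x08]=0x2c, mem[0x20]=0xb2, mem[0x0b]=0xe7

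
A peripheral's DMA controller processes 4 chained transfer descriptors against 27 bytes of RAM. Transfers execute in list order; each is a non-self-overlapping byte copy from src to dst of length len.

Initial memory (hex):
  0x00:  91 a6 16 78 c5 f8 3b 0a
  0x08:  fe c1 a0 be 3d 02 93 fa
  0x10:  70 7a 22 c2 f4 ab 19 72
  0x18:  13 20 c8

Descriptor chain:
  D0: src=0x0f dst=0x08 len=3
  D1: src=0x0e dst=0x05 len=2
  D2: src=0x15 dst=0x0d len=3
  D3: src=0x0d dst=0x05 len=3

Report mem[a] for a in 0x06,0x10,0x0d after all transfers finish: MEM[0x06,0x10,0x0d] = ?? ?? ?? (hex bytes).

#0 dst[0x08+3] := {0xfa,0x70,0x7a}
#1 dst[0x05+2] := {0x93,0xfa}
#2 dst[0x0d+3] := {0xab,0x19,0x72}
#3 dst[0x05+3] := {0xab,0x19,0x72}
query mem[0x06]=0x19, mem[0x10]=0x70, mem[0x0d]=0xab

MEM[0x06,0x10,0x0d] = 19 70 ab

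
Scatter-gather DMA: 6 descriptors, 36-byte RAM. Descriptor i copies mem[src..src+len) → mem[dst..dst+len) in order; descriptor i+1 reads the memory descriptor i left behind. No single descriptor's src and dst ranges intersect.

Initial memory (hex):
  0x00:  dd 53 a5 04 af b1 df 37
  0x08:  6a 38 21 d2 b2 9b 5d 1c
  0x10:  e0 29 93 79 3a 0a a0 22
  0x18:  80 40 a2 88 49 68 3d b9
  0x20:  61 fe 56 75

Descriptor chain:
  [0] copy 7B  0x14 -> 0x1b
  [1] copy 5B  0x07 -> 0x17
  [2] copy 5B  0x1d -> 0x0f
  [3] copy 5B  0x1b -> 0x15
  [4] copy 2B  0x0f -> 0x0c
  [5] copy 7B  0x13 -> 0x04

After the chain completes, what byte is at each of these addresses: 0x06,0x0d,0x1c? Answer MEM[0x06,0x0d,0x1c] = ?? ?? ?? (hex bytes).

MEM[0x06,0x0d,0x1c] = d2 22 0a

D0: mem[0x1b..0x21] <- [3a 0a a0 22 80 40 a2]
D1: mem[0x17..0x1b] <- [37 6a 38 21 d2]
D2: mem[0x0f..0x13] <- [a0 22 80 40 a2]
D3: mem[0x15..0x19] <- [d2 0a a0 22 80]
D4: mem[0x0c..0x0d] <- [a0 22]
D5: mem[0x04..0x0a] <- [a2 3a d2 0a a0 22 80]
query mem[0x06]=0xd2, mem[0x0d]=0x22, mem[0x1c]=0x0a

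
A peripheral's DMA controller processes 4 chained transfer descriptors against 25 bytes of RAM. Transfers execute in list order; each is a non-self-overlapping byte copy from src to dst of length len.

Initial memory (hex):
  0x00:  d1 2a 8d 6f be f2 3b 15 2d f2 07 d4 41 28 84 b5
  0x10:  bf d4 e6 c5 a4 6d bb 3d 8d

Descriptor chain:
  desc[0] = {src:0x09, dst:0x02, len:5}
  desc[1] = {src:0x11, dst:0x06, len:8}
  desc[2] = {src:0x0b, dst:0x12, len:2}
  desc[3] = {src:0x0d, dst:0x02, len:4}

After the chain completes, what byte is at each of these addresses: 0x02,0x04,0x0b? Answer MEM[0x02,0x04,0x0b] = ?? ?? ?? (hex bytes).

MEM[0x02,0x04,0x0b] = 8d b5 bb

[0] 0x09->0x02 len=5 : f2 07 d4 41 28
[1] 0x11->0x06 len=8 : d4 e6 c5 a4 6d bb 3d 8d
[2] 0x0b->0x12 len=2 : bb 3d
[3] 0x0d->0x02 len=4 : 8d 84 b5 bf
query mem[0x02]=0x8d, mem[0x04]=0xb5, mem[0x0b]=0xbb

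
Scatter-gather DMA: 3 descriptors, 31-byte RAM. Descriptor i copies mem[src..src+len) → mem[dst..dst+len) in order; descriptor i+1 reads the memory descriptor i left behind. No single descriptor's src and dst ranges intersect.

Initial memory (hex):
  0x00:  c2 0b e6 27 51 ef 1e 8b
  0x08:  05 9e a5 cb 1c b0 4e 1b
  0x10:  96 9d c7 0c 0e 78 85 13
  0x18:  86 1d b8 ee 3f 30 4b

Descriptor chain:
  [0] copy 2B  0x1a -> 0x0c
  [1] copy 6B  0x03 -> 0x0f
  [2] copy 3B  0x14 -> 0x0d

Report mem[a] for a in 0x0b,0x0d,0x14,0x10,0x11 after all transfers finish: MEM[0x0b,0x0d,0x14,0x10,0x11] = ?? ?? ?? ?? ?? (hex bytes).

MEM[0x0b,0x0d,0x14,0x10,0x11] = cb 05 05 51 ef

  after D0: wrote 2B at 0x0c = b8ee
  after D1: wrote 6B at 0x0f = 2751ef1e8b05
  after D2: wrote 3B at 0x0d = 057885
query mem[0x0b]=0xcb, mem[0x0d]=0x05, mem[0x14]=0x05, mem[0x10]=0x51, mem[0x11]=0xef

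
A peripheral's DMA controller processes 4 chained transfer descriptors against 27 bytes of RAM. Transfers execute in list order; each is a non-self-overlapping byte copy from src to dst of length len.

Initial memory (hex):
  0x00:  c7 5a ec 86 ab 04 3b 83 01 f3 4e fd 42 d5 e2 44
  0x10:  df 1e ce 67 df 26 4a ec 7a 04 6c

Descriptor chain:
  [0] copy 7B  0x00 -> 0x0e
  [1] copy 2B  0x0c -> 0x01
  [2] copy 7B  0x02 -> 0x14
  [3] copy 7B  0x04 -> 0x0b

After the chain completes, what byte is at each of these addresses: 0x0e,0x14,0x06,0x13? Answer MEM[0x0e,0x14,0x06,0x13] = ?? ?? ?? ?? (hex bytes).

MEM[0x0e,0x14,0x06,0x13] = 83 d5 3b 04

[0] 0x00->0x0e len=7 : c7 5a ec 86 ab 04 3b
[1] 0x0c->0x01 len=2 : 42 d5
[2] 0x02->0x14 len=7 : d5 86 ab 04 3b 83 01
[3] 0x04->0x0b len=7 : ab 04 3b 83 01 f3 4e
query mem[0x0e]=0x83, mem[0x14]=0xd5, mem[0x06]=0x3b, mem[0x13]=0x04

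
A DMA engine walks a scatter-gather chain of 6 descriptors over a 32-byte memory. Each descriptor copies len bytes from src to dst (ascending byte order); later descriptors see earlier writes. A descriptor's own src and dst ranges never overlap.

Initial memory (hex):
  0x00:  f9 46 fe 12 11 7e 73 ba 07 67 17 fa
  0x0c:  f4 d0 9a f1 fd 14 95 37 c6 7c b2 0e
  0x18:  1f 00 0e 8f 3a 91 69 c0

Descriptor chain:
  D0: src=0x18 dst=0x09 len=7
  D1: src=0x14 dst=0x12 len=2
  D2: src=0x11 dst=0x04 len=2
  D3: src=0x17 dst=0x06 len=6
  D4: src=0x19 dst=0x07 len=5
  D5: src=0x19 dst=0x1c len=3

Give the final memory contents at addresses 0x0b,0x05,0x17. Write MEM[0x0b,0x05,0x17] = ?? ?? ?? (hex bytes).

MEM[0x0b,0x05,0x17] = 91 c6 0e

  after D0: wrote 7B at 0x09 = 1f000e8f3a9169
  after D1: wrote 2B at 0x12 = c67c
  after D2: wrote 2B at 0x04 = 14c6
  after D3: wrote 6B at 0x06 = 0e1f000e8f3a
  after D4: wrote 5B at 0x07 = 000e8f3a91
  after D5: wrote 3B at 0x1c = 000e8f
query mem[0x0b]=0x91, mem[0x05]=0xc6, mem[0x17]=0x0e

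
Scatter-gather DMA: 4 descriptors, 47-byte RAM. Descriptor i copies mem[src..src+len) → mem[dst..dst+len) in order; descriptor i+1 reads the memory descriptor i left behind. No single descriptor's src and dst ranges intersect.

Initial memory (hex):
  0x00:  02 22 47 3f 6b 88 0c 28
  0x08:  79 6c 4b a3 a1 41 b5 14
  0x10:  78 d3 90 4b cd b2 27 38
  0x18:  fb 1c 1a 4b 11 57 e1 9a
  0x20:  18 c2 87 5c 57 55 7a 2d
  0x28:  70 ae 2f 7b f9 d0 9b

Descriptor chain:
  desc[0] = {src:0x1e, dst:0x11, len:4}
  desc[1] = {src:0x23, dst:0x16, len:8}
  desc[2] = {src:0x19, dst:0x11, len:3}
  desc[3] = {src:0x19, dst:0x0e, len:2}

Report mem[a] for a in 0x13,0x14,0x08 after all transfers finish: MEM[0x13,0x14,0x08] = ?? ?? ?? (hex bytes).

D0: mem[0x11..0x14] <- [e1 9a 18 c2]
D1: mem[0x16..0x1d] <- [5c 57 55 7a 2d 70 ae 2f]
D2: mem[0x11..0x13] <- [7a 2d 70]
D3: mem[0x0e..0x0f] <- [7a 2d]
query mem[0x13]=0x70, mem[0x14]=0xc2, mem[0x08]=0x79

MEM[0x13,0x14,0x08] = 70 c2 79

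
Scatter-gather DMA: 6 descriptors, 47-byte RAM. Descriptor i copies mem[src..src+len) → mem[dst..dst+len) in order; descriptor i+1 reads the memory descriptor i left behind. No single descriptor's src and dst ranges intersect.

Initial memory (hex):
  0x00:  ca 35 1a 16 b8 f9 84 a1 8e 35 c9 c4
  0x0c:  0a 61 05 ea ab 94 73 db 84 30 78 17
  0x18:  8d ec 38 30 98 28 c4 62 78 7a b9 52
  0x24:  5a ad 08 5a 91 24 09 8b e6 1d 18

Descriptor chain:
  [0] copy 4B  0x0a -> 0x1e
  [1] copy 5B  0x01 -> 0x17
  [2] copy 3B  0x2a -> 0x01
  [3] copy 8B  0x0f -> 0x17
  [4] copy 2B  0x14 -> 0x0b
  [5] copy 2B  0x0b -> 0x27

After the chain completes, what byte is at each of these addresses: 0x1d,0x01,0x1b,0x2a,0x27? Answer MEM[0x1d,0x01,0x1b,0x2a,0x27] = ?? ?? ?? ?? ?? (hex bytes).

MEM[0x1d,0x01,0x1b,0x2a,0x27] = 30 09 db 09 84

  after D0: wrote 4B at 0x1e = c9c40a61
  after D1: wrote 5B at 0x17 = 351a16b8f9
  after D2: wrote 3B at 0x01 = 098be6
  after D3: wrote 8B at 0x17 = eaab9473db843078
  after D4: wrote 2B at 0x0b = 8430
  after D5: wrote 2B at 0x27 = 8430
query mem[0x1d]=0x30, mem[0x01]=0x09, mem[0x1b]=0xdb, mem[0x2a]=0x09, mem[0x27]=0x84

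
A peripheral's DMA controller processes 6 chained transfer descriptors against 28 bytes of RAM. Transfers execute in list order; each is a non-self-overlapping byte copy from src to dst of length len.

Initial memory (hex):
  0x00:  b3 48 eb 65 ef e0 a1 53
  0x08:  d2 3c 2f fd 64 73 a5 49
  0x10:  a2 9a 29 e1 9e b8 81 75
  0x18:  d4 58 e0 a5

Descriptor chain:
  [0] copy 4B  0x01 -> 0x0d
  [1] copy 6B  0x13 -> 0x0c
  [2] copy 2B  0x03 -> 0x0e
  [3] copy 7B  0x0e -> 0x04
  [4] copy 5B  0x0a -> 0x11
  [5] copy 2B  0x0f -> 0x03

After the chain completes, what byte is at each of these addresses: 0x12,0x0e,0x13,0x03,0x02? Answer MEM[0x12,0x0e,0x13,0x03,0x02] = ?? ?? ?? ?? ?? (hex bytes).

MEM[0x12,0x0e,0x13,0x03,0x02] = fd 65 e1 ef eb

D0: mem[0x0d..0x10] <- [48 eb 65 ef]
D1: mem[0x0c..0x11] <- [e1 9e b8 81 75 d4]
D2: mem[0x0e..0x0f] <- [65 ef]
D3: mem[0x04..0x0a] <- [65 ef 75 d4 29 e1 9e]
D4: mem[0x11..0x15] <- [9e fd e1 9e 65]
D5: mem[0x03..0x04] <- [ef 75]
query mem[0x12]=0xfd, mem[0x0e]=0x65, mem[0x13]=0xe1, mem[0x03]=0xef, mem[0x02]=0xeb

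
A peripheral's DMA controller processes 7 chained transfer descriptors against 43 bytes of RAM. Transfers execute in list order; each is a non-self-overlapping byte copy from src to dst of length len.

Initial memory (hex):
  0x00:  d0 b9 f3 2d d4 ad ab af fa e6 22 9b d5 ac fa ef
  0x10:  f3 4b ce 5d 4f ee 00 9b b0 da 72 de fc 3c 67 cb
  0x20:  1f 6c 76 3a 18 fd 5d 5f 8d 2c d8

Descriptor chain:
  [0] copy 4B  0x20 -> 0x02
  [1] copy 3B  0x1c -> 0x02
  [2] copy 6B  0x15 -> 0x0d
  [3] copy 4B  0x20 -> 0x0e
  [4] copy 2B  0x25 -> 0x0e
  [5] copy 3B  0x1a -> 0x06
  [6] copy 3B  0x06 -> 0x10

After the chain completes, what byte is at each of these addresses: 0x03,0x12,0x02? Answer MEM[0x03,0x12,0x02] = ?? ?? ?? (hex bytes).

[0] 0x20->0x02 len=4 : 1f 6c 76 3a
[1] 0x1c->0x02 len=3 : fc 3c 67
[2] 0x15->0x0d len=6 : ee 00 9b b0 da 72
[3] 0x20->0x0e len=4 : 1f 6c 76 3a
[4] 0x25->0x0e len=2 : fd 5d
[5] 0x1a->0x06 len=3 : 72 de fc
[6] 0x06->0x10 len=3 : 72 de fc
query mem[0x03]=0x3c, mem[0x12]=0xfc, mem[0x02]=0xfc

MEM[0x03,0x12,0x02] = 3c fc fc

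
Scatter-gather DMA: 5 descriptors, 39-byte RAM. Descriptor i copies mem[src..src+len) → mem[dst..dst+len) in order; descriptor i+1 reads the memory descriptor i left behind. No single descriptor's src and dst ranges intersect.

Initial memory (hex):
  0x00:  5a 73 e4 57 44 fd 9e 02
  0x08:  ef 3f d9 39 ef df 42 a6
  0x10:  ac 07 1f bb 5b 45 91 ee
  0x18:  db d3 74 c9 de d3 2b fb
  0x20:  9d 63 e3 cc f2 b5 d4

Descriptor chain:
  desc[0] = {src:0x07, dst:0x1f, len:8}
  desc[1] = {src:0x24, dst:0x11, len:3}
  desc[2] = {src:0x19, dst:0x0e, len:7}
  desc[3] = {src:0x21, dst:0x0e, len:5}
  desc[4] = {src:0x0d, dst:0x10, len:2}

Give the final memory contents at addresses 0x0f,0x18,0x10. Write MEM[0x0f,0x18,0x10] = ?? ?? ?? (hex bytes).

MEM[0x0f,0x18,0x10] = d9 db df

#0 dst[0x1f+8] := {0x02,0xef,0x3f,0xd9,0x39,0xef,0xdf,0x42}
#1 dst[0x11+3] := {0xef,0xdf,0x42}
#2 dst[0x0e+7] := {0xd3,0x74,0xc9,0xde,0xd3,0x2b,0x02}
#3 dst[0x0e+5] := {0x3f,0xd9,0x39,0xef,0xdf}
#4 dst[0x10+2] := {0xdf,0x3f}
query mem[0x0f]=0xd9, mem[0x18]=0xdb, mem[0x10]=0xdf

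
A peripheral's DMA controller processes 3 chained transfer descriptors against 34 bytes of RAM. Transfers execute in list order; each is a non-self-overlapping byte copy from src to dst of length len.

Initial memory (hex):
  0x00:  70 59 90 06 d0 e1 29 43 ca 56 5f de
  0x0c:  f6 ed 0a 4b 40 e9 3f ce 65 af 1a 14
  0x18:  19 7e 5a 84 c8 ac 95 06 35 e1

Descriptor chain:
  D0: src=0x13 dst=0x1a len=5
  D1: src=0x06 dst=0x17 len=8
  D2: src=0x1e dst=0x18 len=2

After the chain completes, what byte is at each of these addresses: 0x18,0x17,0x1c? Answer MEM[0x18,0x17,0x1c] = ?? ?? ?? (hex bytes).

MEM[0x18,0x17,0x1c] = ed 29 de

  after D0: wrote 5B at 0x1a = ce65af1a14
  after D1: wrote 8B at 0x17 = 2943ca565fdef6ed
  after D2: wrote 2B at 0x18 = ed06
query mem[0x18]=0xed, mem[0x17]=0x29, mem[0x1c]=0xde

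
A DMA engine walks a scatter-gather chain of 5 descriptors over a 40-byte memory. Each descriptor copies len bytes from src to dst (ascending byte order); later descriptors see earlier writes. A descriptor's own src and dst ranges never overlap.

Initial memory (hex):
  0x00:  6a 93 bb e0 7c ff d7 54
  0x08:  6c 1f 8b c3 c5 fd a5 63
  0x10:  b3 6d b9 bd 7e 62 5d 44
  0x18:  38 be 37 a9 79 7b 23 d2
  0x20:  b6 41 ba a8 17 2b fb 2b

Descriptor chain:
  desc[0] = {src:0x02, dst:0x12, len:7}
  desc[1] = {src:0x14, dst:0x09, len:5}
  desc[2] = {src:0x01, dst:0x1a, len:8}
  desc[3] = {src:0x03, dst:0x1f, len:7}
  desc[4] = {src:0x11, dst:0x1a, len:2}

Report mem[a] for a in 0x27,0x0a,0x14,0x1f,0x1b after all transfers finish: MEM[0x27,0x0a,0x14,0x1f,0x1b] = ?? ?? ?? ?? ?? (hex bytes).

MEM[0x27,0x0a,0x14,0x1f,0x1b] = 2b ff 7c e0 bb

[0] 0x02->0x12 len=7 : bb e0 7c ff d7 54 6c
[1] 0x14->0x09 len=5 : 7c ff d7 54 6c
[2] 0x01->0x1a len=8 : 93 bb e0 7c ff d7 54 6c
[3] 0x03->0x1f len=7 : e0 7c ff d7 54 6c 7c
[4] 0x11->0x1a len=2 : 6d bb
query mem[0x27]=0x2b, mem[0x0a]=0xff, mem[0x14]=0x7c, mem[0x1f]=0xe0, mem[0x1b]=0xbb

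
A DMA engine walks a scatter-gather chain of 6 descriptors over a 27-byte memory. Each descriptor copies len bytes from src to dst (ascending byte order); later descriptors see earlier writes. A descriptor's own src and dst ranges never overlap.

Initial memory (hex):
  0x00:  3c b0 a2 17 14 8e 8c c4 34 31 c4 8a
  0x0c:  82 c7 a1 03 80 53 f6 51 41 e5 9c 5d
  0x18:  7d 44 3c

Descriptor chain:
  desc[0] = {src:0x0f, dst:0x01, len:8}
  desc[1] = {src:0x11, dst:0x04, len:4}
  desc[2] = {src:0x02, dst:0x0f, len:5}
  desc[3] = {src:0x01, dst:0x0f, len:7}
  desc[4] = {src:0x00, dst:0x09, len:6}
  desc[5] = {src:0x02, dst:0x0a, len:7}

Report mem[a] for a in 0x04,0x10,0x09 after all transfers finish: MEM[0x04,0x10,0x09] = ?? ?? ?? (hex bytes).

D0: mem[0x01..0x08] <- [03 80 53 f6 51 41 e5 9c]
D1: mem[0x04..0x07] <- [53 f6 51 41]
D2: mem[0x0f..0x13] <- [80 53 53 f6 51]
D3: mem[0x0f..0x15] <- [03 80 53 53 f6 51 41]
D4: mem[0x09..0x0e] <- [3c 03 80 53 53 f6]
D5: mem[0x0a..0x10] <- [80 53 53 f6 51 41 9c]
query mem[0x04]=0x53, mem[0x10]=0x9c, mem[0x09]=0x3c

MEM[0x04,0x10,0x09] = 53 9c 3c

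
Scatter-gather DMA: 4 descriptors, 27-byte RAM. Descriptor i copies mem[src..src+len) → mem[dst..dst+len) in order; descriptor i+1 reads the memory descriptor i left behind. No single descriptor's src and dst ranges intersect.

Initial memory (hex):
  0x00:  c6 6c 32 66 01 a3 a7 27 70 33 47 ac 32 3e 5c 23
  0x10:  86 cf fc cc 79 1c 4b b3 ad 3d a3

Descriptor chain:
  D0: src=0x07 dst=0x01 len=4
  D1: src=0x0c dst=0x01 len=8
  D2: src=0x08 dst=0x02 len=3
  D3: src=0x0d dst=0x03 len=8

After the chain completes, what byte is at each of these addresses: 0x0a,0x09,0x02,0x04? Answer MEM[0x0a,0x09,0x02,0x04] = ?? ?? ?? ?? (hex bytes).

D0: mem[0x01..0x04] <- [27 70 33 47]
D1: mem[0x01..0x08] <- [32 3e 5c 23 86 cf fc cc]
D2: mem[0x02..0x04] <- [cc 33 47]
D3: mem[0x03..0x0a] <- [3e 5c 23 86 cf fc cc 79]
query mem[0x0a]=0x79, mem[0x09]=0xcc, mem[0x02]=0xcc, mem[0x04]=0x5c

MEM[0x0a,0x09,0x02,0x04] = 79 cc cc 5c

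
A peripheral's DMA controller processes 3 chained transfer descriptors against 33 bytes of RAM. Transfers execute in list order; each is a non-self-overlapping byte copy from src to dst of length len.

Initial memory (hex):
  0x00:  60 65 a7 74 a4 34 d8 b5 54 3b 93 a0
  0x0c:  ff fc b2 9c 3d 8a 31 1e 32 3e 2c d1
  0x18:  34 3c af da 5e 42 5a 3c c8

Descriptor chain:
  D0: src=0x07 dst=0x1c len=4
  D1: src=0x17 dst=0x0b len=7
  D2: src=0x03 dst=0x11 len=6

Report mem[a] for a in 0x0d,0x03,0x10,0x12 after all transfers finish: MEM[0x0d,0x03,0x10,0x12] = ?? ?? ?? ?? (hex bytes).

MEM[0x0d,0x03,0x10,0x12] = 3c 74 b5 a4

#0 dst[0x1c+4] := {0xb5,0x54,0x3b,0x93}
#1 dst[0x0b+7] := {0xd1,0x34,0x3c,0xaf,0xda,0xb5,0x54}
#2 dst[0x11+6] := {0x74,0xa4,0x34,0xd8,0xb5,0x54}
query mem[0x0d]=0x3c, mem[0x03]=0x74, mem[0x10]=0xb5, mem[0x12]=0xa4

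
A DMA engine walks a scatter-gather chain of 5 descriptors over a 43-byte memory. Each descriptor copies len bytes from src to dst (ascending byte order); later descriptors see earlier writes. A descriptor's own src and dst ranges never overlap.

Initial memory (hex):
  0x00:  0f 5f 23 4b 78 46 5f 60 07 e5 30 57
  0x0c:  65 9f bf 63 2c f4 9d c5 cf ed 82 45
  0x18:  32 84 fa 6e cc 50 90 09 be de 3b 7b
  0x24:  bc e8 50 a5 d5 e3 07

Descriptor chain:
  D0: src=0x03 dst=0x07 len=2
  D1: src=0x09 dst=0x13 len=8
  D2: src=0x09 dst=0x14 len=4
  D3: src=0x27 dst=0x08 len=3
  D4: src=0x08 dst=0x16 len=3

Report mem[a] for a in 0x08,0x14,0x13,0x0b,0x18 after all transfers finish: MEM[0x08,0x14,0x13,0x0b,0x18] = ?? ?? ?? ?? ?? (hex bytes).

#0 dst[0x07+2] := {0x4b,0x78}
#1 dst[0x13+8] := {0xe5,0x30,0x57,0x65,0x9f,0xbf,0x63,0x2c}
#2 dst[0x14+4] := {0xe5,0x30,0x57,0x65}
#3 dst[0x08+3] := {0xa5,0xd5,0xe3}
#4 dst[0x16+3] := {0xa5,0xd5,0xe3}
query mem[0x08]=0xa5, mem[0x14]=0xe5, mem[0x13]=0xe5, mem[0x0b]=0x57, mem[0x18]=0xe3

MEM[0x08,0x14,0x13,0x0b,0x18] = a5 e5 e5 57 e3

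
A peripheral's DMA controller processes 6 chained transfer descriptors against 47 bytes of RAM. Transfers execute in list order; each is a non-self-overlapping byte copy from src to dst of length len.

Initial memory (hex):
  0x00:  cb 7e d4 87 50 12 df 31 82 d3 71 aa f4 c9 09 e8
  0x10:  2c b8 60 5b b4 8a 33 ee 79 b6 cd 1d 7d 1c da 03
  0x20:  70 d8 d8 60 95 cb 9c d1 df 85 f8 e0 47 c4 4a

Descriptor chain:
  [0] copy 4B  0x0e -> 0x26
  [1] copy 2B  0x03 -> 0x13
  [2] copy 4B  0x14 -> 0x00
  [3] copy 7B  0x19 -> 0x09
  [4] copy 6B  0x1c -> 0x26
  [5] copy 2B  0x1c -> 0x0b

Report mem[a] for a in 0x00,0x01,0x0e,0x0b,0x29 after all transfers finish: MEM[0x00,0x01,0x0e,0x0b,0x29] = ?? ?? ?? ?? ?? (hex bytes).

[0] 0x0e->0x26 len=4 : 09 e8 2c b8
[1] 0x03->0x13 len=2 : 87 50
[2] 0x14->0x00 len=4 : 50 8a 33 ee
[3] 0x19->0x09 len=7 : b6 cd 1d 7d 1c da 03
[4] 0x1c->0x26 len=6 : 7d 1c da 03 70 d8
[5] 0x1c->0x0b len=2 : 7d 1c
query mem[0x00]=0x50, mem[0x01]=0x8a, mem[0x0e]=0xda, mem[0x0b]=0x7d, mem[0x29]=0x03

MEM[0x00,0x01,0x0e,0x0b,0x29] = 50 8a da 7d 03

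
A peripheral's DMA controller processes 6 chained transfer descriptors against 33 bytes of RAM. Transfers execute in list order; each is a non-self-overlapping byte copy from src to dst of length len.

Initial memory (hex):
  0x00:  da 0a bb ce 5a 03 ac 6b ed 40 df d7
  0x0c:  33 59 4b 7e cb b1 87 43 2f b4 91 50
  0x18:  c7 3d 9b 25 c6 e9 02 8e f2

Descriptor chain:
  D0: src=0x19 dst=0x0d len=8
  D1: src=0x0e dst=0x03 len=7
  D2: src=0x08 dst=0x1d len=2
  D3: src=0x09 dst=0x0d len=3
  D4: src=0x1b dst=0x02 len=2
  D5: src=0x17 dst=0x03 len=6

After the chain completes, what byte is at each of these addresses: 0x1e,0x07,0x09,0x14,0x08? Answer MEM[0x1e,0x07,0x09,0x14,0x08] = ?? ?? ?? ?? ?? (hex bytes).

[0] 0x19->0x0d len=8 : 3d 9b 25 c6 e9 02 8e f2
[1] 0x0e->0x03 len=7 : 9b 25 c6 e9 02 8e f2
[2] 0x08->0x1d len=2 : 8e f2
[3] 0x09->0x0d len=3 : f2 df d7
[4] 0x1b->0x02 len=2 : 25 c6
[5] 0x17->0x03 len=6 : 50 c7 3d 9b 25 c6
query mem[0x1e]=0xf2, mem[0x07]=0x25, mem[0x09]=0xf2, mem[0x14]=0xf2, mem[0x08]=0xc6

MEM[0x1e,0x07,0x09,0x14,0x08] = f2 25 f2 f2 c6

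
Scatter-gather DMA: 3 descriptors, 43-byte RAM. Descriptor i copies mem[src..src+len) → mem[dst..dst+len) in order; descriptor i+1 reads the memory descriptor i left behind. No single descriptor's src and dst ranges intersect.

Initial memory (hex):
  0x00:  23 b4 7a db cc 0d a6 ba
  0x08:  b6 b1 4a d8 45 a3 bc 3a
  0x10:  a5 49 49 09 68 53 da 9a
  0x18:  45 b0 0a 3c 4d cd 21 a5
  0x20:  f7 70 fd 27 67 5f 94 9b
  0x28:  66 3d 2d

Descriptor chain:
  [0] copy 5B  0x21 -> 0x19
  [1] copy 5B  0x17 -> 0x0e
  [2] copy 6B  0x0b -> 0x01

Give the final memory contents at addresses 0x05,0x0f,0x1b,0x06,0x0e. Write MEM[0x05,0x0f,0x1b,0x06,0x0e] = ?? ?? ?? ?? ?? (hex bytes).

#0 dst[0x19+5] := {0x70,0xfd,0x27,0x67,0x5f}
#1 dst[0x0e+5] := {0x9a,0x45,0x70,0xfd,0x27}
#2 dst[0x01+6] := {0xd8,0x45,0xa3,0x9a,0x45,0x70}
query mem[0x05]=0x45, mem[0x0f]=0x45, mem[0x1b]=0x27, mem[0x06]=0x70, mem[0x0e]=0x9a

MEM[0x05,0x0f,0x1b,0x06,0x0e] = 45 45 27 70 9a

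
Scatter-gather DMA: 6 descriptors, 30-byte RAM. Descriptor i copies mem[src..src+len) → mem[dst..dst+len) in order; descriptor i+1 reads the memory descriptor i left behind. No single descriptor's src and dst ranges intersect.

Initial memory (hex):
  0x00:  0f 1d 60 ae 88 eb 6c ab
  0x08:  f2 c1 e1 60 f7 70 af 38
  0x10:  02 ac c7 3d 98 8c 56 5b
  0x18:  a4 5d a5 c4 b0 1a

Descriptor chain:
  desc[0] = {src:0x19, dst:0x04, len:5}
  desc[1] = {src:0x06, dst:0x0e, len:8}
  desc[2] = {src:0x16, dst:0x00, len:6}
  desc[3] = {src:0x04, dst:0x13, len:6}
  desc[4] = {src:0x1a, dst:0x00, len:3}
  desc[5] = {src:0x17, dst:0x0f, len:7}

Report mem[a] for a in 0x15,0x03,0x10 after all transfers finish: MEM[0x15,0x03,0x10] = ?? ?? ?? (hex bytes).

MEM[0x15,0x03,0x10] = 1a 5d c1

[0] 0x19->0x04 len=5 : 5d a5 c4 b0 1a
[1] 0x06->0x0e len=8 : c4 b0 1a c1 e1 60 f7 70
[2] 0x16->0x00 len=6 : 56 5b a4 5d a5 c4
[3] 0x04->0x13 len=6 : a5 c4 c4 b0 1a c1
[4] 0x1a->0x00 len=3 : a5 c4 b0
[5] 0x17->0x0f len=7 : 1a c1 5d a5 c4 b0 1a
query mem[0x15]=0x1a, mem[0x03]=0x5d, mem[0x10]=0xc1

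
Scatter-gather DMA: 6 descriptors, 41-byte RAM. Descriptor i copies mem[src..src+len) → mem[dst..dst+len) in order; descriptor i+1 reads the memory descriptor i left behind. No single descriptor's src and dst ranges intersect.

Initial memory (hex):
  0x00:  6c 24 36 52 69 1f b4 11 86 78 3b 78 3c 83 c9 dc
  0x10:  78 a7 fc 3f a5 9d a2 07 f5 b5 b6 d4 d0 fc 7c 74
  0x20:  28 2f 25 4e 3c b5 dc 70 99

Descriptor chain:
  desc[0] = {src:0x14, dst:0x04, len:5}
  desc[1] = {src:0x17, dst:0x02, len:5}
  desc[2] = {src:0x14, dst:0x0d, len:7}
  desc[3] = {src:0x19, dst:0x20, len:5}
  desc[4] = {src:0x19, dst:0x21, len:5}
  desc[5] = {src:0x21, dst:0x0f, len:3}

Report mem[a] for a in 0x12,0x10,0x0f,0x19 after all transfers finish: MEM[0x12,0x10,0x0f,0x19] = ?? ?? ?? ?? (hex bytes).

MEM[0x12,0x10,0x0f,0x19] = b5 b6 b5 b5

#0 dst[0x04+5] := {0xa5,0x9d,0xa2,0x07,0xf5}
#1 dst[0x02+5] := {0x07,0xf5,0xb5,0xb6,0xd4}
#2 dst[0x0d+7] := {0xa5,0x9d,0xa2,0x07,0xf5,0xb5,0xb6}
#3 dst[0x20+5] := {0xb5,0xb6,0xd4,0xd0,0xfc}
#4 dst[0x21+5] := {0xb5,0xb6,0xd4,0xd0,0xfc}
#5 dst[0x0f+3] := {0xb5,0xb6,0xd4}
query mem[0x12]=0xb5, mem[0x10]=0xb6, mem[0x0f]=0xb5, mem[0x19]=0xb5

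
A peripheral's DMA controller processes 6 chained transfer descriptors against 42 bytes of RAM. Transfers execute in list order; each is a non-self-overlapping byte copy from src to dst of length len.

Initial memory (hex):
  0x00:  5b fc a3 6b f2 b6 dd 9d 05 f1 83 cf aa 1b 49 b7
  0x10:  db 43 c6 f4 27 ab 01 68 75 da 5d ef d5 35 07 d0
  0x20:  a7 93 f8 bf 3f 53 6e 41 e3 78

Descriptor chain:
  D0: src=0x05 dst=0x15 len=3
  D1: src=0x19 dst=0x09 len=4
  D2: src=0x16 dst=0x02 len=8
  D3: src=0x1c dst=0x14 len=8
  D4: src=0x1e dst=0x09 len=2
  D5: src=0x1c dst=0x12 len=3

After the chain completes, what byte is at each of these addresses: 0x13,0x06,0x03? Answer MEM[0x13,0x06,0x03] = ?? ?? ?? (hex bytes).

  after D0: wrote 3B at 0x15 = b6dd9d
  after D1: wrote 4B at 0x09 = da5defd5
  after D2: wrote 8B at 0x02 = dd9d75da5defd535
  after D3: wrote 8B at 0x14 = d53507d0a793f8bf
  after D4: wrote 2B at 0x09 = 07d0
  after D5: wrote 3B at 0x12 = d53507
query mem[0x13]=0x35, mem[0x06]=0x5d, mem[0x03]=0x9d

MEM[0x13,0x06,0x03] = 35 5d 9d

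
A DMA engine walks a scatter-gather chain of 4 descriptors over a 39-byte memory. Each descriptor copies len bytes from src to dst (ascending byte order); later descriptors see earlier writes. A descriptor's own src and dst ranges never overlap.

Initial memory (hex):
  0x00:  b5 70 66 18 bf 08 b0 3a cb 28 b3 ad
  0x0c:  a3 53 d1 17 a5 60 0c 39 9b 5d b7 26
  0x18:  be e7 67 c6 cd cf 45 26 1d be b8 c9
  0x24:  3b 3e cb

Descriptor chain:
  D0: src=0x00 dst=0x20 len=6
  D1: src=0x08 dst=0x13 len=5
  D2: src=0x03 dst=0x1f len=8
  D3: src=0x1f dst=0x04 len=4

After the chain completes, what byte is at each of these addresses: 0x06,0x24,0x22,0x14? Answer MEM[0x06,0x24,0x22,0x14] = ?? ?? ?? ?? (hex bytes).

[0] 0x00->0x20 len=6 : b5 70 66 18 bf 08
[1] 0x08->0x13 len=5 : cb 28 b3 ad a3
[2] 0x03->0x1f len=8 : 18 bf 08 b0 3a cb 28 b3
[3] 0x1f->0x04 len=4 : 18 bf 08 b0
query mem[0x06]=0x08, mem[0x24]=0xcb, mem[0x22]=0xb0, mem[0x14]=0x28

MEM[0x06,0x24,0x22,0x14] = 08 cb b0 28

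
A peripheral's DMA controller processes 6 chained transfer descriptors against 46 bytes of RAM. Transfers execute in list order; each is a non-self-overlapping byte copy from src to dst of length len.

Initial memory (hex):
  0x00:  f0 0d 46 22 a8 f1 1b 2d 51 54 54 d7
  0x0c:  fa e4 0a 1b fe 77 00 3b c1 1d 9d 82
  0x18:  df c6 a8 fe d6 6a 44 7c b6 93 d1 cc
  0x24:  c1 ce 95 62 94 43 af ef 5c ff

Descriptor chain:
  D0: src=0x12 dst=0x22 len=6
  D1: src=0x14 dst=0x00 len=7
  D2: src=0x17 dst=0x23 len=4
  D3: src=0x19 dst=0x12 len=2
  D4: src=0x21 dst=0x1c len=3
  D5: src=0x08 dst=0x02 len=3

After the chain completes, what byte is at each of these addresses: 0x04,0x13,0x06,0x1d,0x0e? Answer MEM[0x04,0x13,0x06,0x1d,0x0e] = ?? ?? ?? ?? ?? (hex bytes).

[0] 0x12->0x22 len=6 : 00 3b c1 1d 9d 82
[1] 0x14->0x00 len=7 : c1 1d 9d 82 df c6 a8
[2] 0x17->0x23 len=4 : 82 df c6 a8
[3] 0x19->0x12 len=2 : c6 a8
[4] 0x21->0x1c len=3 : 93 00 82
[5] 0x08->0x02 len=3 : 51 54 54
query mem[0x04]=0x54, mem[0x13]=0xa8, mem[0x06]=0xa8, mem[0x1d]=0x00, mem[0x0e]=0x0a

MEM[0x04,0x13,0x06,0x1d,0x0e] = 54 a8 a8 00 0a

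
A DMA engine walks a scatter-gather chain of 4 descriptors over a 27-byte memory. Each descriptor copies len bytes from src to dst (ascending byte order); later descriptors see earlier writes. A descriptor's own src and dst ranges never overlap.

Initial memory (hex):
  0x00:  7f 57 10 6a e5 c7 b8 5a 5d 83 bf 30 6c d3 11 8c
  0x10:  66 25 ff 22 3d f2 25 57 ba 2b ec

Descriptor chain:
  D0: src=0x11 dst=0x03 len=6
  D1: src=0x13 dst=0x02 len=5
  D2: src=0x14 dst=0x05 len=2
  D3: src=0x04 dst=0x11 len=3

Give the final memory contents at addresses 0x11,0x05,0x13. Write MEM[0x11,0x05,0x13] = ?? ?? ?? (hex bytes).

MEM[0x11,0x05,0x13] = f2 3d f2

D0: mem[0x03..0x08] <- [25 ff 22 3d f2 25]
D1: mem[0x02..0x06] <- [22 3d f2 25 57]
D2: mem[0x05..0x06] <- [3d f2]
D3: mem[0x11..0x13] <- [f2 3d f2]
query mem[0x11]=0xf2, mem[0x05]=0x3d, mem[0x13]=0xf2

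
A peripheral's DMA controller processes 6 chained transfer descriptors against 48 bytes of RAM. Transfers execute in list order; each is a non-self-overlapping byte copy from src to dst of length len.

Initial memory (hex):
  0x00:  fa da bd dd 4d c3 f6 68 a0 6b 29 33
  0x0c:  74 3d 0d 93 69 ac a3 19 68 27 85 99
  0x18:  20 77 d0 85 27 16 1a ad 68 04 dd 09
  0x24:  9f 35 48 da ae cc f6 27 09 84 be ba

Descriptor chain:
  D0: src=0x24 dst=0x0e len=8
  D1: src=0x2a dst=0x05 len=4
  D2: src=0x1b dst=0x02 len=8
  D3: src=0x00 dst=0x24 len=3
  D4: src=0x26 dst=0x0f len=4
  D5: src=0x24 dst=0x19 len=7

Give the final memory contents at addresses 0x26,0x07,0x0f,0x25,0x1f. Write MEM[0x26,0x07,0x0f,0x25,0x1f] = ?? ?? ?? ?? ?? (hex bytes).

  after D0: wrote 8B at 0x0e = 9f3548daaeccf627
  after D1: wrote 4B at 0x05 = f6270984
  after D2: wrote 8B at 0x02 = 8527161aad6804dd
  after D3: wrote 3B at 0x24 = fada85
  after D4: wrote 4B at 0x0f = 85daaecc
  after D5: wrote 7B at 0x19 = fada85daaeccf6
query mem[0x26]=0x85, mem[0x07]=0x68, mem[0x0f]=0x85, mem[0x25]=0xda, mem[0x1f]=0xf6

MEM[0x26,0x07,0x0f,0x25,0x1f] = 85 68 85 da f6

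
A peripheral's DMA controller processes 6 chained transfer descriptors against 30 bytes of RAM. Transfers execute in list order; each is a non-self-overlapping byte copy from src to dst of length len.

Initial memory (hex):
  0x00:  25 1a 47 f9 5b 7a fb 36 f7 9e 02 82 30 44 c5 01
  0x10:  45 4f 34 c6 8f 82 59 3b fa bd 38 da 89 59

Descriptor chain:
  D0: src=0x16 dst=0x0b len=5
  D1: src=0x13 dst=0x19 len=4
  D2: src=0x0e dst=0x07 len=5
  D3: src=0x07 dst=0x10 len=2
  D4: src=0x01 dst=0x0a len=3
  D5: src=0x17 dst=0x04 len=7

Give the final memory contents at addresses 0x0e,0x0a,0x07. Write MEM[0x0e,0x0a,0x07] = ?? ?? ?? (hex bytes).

D0: mem[0x0b..0x0f] <- [59 3b fa bd 38]
D1: mem[0x19..0x1c] <- [c6 8f 82 59]
D2: mem[0x07..0x0b] <- [bd 38 45 4f 34]
D3: mem[0x10..0x11] <- [bd 38]
D4: mem[0x0a..0x0c] <- [1a 47 f9]
D5: mem[0x04..0x0a] <- [3b fa c6 8f 82 59 59]
query mem[0x0e]=0xbd, mem[0x0a]=0x59, mem[0x07]=0x8f

MEM[0x0e,0x0a,0x07] = bd 59 8f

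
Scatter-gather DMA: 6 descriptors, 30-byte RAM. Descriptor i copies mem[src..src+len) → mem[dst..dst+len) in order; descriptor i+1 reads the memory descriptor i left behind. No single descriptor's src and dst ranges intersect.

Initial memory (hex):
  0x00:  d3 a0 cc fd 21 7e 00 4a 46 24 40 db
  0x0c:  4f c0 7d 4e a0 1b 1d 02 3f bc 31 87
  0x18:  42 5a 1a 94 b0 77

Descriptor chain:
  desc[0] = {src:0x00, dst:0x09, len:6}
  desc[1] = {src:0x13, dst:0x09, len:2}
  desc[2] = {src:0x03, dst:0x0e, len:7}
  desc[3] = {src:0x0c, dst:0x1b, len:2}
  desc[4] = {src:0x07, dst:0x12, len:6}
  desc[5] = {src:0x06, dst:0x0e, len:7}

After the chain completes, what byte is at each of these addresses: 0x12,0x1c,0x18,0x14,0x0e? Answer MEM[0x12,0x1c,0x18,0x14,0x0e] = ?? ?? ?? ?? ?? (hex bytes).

MEM[0x12,0x1c,0x18,0x14,0x0e] = 3f 21 42 fd 00

[0] 0x00->0x09 len=6 : d3 a0 cc fd 21 7e
[1] 0x13->0x09 len=2 : 02 3f
[2] 0x03->0x0e len=7 : fd 21 7e 00 4a 46 02
[3] 0x0c->0x1b len=2 : fd 21
[4] 0x07->0x12 len=6 : 4a 46 02 3f cc fd
[5] 0x06->0x0e len=7 : 00 4a 46 02 3f cc fd
query mem[0x12]=0x3f, mem[0x1c]=0x21, mem[0x18]=0x42, mem[0x14]=0xfd, mem[0x0e]=0x00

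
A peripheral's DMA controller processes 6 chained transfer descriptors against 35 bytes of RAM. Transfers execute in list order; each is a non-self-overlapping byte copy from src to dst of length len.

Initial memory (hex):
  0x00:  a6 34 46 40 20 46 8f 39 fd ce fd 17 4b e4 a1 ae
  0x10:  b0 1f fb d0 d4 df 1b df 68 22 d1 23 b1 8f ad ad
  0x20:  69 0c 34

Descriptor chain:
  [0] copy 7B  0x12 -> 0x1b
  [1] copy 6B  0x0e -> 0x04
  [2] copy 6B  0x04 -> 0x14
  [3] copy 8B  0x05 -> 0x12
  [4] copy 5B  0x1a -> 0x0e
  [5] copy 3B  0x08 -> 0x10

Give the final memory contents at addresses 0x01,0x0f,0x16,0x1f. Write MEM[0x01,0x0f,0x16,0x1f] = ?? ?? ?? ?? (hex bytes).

D0: mem[0x1b..0x21] <- [fb d0 d4 df 1b df 68]
D1: mem[0x04..0x09] <- [a1 ae b0 1f fb d0]
D2: mem[0x14..0x19] <- [a1 ae b0 1f fb d0]
D3: mem[0x12..0x19] <- [ae b0 1f fb d0 fd 17 4b]
D4: mem[0x0e..0x12] <- [d1 fb d0 d4 df]
D5: mem[0x10..0x12] <- [fb d0 fd]
query mem[0x01]=0x34, mem[0x0f]=0xfb, mem[0x16]=0xd0, mem[0x1f]=0x1b

MEM[0x01,0x0f,0x16,0x1f] = 34 fb d0 1b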